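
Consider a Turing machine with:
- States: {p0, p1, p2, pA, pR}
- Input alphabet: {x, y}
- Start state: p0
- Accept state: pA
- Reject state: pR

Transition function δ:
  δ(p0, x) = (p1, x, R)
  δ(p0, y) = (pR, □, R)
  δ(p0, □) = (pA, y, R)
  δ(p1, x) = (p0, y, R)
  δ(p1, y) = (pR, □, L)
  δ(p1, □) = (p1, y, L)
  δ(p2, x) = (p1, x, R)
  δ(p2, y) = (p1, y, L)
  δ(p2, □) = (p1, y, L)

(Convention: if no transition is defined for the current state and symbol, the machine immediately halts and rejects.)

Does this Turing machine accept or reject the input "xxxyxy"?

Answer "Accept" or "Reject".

Execution trace:
Initial: [p0]xxxyxy
Step 1: δ(p0, x) = (p1, x, R) → x[p1]xxyxy
Step 2: δ(p1, x) = (p0, y, R) → xy[p0]xyxy
Step 3: δ(p0, x) = (p1, x, R) → xyx[p1]yxy
Step 4: δ(p1, y) = (pR, □, L) → xy[pR]x□xy

The machine reaches the reject state pR and halts.

Answer: Reject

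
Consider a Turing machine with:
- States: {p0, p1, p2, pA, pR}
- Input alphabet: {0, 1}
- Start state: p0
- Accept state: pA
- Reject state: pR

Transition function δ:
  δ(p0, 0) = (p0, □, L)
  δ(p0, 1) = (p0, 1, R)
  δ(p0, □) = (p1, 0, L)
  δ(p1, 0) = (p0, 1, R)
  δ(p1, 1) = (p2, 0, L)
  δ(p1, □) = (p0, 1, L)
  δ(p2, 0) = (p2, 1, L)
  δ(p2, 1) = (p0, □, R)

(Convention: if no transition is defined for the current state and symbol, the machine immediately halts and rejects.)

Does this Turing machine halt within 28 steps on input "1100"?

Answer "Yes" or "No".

Execution trace:
Initial: [p0]1100
Step 1: δ(p0, 1) = (p0, 1, R) → 1[p0]100
Step 2: δ(p0, 1) = (p0, 1, R) → 11[p0]00
Step 3: δ(p0, 0) = (p0, □, L) → 1[p0]1□0
Step 4: δ(p0, 1) = (p0, 1, R) → 11[p0]□0
Step 5: δ(p0, □) = (p1, 0, L) → 1[p1]100
Step 6: δ(p1, 1) = (p2, 0, L) → [p2]1000
Step 7: δ(p2, 1) = (p0, □, R) → □[p0]000
Step 8: δ(p0, 0) = (p0, □, L) → [p0]□□00
Step 9: δ(p0, □) = (p1, 0, L) → [p1]□0□00
Step 10: δ(p1, □) = (p0, 1, L) → [p0]□10□00
Step 11: δ(p0, □) = (p1, 0, L) → [p1]□010□00
Step 12: δ(p1, □) = (p0, 1, L) → [p0]□1010□00
Step 13: δ(p0, □) = (p1, 0, L) → [p1]□01010□00
Step 14: δ(p1, □) = (p0, 1, L) → [p0]□101010□00
Step 15: δ(p0, □) = (p1, 0, L) → [p1]□0101010□00
Step 16: δ(p1, □) = (p0, 1, L) → [p0]□10101010□00
Step 17: δ(p0, □) = (p1, 0, L) → [p1]□010101010□00
Step 18: δ(p1, □) = (p0, 1, L) → [p0]□1010101010□00
Step 19: δ(p0, □) = (p1, 0, L) → [p1]□01010101010□00
Step 20: δ(p1, □) = (p0, 1, L) → [p0]□101010101010□00
Step 21: δ(p0, □) = (p1, 0, L) → [p1]□0101010101010□00
Step 22: δ(p1, □) = (p0, 1, L) → [p0]□10101010101010□00
Step 23: δ(p0, □) = (p1, 0, L) → [p1]□010101010101010□00
Step 24: δ(p1, □) = (p0, 1, L) → [p0]□1010101010101010□00
Step 25: δ(p0, □) = (p1, 0, L) → [p1]□01010101010101010□00
Step 26: δ(p1, □) = (p0, 1, L) → [p0]□101010101010101010□00
Step 27: δ(p0, □) = (p1, 0, L) → [p1]□0101010101010101010□00
Step 28: δ(p1, □) = (p0, 1, L) → [p0]□10101010101010101010□00

The machine has not reached a halting state after 28 steps.
The machine did not halt within the 28-step bound.

Answer: No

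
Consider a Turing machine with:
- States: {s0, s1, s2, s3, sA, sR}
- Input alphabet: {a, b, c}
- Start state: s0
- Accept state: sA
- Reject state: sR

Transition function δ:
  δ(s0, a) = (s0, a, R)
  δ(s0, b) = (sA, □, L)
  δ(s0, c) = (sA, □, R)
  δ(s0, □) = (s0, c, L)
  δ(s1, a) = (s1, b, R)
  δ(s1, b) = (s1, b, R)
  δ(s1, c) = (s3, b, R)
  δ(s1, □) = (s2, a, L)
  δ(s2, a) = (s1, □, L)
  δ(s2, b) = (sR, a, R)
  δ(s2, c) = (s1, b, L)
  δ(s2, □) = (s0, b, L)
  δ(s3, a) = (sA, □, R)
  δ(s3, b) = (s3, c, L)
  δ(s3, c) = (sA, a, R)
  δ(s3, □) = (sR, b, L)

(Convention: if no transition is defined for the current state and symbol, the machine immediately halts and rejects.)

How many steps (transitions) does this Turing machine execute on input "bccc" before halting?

Execution trace:
Initial: [s0]bccc
Step 1: δ(s0, b) = (sA, □, L) → [sA]□□ccc

The machine reaches the accept state sA and halts.

The machine executed 1 step before halting.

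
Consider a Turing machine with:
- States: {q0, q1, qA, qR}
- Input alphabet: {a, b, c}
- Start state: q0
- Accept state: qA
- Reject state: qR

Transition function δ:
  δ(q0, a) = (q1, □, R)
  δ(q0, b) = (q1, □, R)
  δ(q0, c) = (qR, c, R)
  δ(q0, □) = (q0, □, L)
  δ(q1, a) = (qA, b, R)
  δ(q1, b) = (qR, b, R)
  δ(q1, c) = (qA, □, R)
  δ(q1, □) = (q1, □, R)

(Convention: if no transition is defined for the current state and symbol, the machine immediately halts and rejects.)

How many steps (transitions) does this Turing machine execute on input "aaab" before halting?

Execution trace:
Initial: [q0]aaab
Step 1: δ(q0, a) = (q1, □, R) → □[q1]aab
Step 2: δ(q1, a) = (qA, b, R) → □b[qA]ab

The machine reaches the accept state qA and halts.

The machine executed 2 steps before halting.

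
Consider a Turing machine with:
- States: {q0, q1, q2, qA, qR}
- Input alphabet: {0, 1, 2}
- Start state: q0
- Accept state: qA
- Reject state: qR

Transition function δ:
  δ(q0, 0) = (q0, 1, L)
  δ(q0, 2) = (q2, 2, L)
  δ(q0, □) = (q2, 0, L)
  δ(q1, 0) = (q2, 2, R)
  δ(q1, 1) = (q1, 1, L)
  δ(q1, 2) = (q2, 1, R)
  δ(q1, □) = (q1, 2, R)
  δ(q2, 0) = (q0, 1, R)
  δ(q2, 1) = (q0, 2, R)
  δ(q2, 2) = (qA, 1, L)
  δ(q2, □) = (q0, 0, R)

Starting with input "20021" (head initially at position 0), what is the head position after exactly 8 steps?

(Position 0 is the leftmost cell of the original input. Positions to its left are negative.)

Execution trace (head position shown):
Step 0: [q0]20021  (head at position 0)
Step 1: move left → [q2]□20021  (head at position -1)
Step 2: move right → 0[q0]20021  (head at position 0)
Step 3: move left → [q2]020021  (head at position -1)
Step 4: move right → 1[q0]20021  (head at position 0)
Step 5: move left → [q2]120021  (head at position -1)
Step 6: move right → 2[q0]20021  (head at position 0)
Step 7: move left → [q2]220021  (head at position -1)
Step 8: move left → [qA]□120021  (head at position -2)

After 8 steps, the head is at position -2.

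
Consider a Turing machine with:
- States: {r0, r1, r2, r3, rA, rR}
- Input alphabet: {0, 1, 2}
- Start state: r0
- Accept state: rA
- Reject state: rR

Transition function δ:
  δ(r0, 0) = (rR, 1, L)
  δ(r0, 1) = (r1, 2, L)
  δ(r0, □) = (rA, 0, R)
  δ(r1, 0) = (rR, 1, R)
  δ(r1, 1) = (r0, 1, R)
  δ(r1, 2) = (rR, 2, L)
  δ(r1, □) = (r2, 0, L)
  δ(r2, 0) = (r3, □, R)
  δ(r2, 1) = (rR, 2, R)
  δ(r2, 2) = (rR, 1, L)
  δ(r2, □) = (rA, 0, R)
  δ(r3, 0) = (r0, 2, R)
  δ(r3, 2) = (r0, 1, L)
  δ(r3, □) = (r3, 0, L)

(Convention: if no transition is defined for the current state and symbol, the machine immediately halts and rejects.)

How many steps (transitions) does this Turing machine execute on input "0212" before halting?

Execution trace:
Initial: [r0]0212
Step 1: δ(r0, 0) = (rR, 1, L) → [rR]□1212

The machine reaches the reject state rR and halts.

The machine executed 1 step before halting.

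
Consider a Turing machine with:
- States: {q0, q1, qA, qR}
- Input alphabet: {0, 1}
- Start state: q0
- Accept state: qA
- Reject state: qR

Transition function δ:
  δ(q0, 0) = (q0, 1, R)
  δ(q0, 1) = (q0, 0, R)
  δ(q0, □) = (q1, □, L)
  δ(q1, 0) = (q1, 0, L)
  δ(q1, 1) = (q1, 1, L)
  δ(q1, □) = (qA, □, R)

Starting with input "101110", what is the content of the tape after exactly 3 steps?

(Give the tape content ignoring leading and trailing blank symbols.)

Execution trace:
Initial: [q0]101110
Step 1: δ(q0, 1) = (q0, 0, R) → 0[q0]01110
Step 2: δ(q0, 0) = (q0, 1, R) → 01[q0]1110
Step 3: δ(q0, 1) = (q0, 0, R) → 010[q0]110

After 3 steps, the tape (ignoring leading/trailing blanks) is: 010110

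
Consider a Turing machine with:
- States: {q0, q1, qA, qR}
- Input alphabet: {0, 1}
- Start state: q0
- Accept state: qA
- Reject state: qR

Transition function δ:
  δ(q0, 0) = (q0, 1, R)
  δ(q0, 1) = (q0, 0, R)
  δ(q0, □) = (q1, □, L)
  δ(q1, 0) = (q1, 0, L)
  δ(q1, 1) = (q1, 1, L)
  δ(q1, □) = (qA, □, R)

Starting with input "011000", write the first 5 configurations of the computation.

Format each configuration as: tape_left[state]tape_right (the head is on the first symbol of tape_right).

Transitions applied:
Step 1: δ(q0, 0) = (q0, 1, R)
Step 2: δ(q0, 1) = (q0, 0, R)
Step 3: δ(q0, 1) = (q0, 0, R)
Step 4: δ(q0, 0) = (q0, 1, R)

The first 5 configurations are:
[q0]011000 ⊢ 1[q0]11000 ⊢ 10[q0]1000 ⊢ 100[q0]000 ⊢ 1001[q0]00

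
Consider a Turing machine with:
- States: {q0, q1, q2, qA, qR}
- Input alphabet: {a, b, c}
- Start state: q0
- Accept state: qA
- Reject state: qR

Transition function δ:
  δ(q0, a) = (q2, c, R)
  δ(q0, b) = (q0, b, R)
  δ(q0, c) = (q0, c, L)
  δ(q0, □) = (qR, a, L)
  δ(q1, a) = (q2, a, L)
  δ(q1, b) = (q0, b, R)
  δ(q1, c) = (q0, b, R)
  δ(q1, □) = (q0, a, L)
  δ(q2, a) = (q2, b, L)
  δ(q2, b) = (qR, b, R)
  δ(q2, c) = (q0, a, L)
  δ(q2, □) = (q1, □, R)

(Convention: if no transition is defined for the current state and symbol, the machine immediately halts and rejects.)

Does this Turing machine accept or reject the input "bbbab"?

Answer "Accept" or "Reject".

Execution trace:
Initial: [q0]bbbab
Step 1: δ(q0, b) = (q0, b, R) → b[q0]bbab
Step 2: δ(q0, b) = (q0, b, R) → bb[q0]bab
Step 3: δ(q0, b) = (q0, b, R) → bbb[q0]ab
Step 4: δ(q0, a) = (q2, c, R) → bbbc[q2]b
Step 5: δ(q2, b) = (qR, b, R) → bbbcb[qR]□

The machine reaches the reject state qR and halts.

Answer: Reject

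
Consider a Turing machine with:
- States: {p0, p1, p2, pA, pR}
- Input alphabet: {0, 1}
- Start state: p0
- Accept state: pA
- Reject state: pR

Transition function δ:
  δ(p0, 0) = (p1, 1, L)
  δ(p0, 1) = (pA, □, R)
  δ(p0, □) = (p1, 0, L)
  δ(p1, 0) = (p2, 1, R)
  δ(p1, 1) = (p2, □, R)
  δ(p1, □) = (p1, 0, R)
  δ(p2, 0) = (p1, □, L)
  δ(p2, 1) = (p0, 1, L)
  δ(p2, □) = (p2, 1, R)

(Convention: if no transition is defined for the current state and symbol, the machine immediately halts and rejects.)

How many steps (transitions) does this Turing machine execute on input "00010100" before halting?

Execution trace:
Initial: [p0]00010100
Step 1: δ(p0, 0) = (p1, 1, L) → [p1]□10010100
Step 2: δ(p1, □) = (p1, 0, R) → 0[p1]10010100
Step 3: δ(p1, 1) = (p2, □, R) → 0□[p2]0010100
Step 4: δ(p2, 0) = (p1, □, L) → 0[p1]□□010100
Step 5: δ(p1, □) = (p1, 0, R) → 00[p1]□010100
Step 6: δ(p1, □) = (p1, 0, R) → 000[p1]010100
Step 7: δ(p1, 0) = (p2, 1, R) → 0001[p2]10100
Step 8: δ(p2, 1) = (p0, 1, L) → 000[p0]110100
Step 9: δ(p0, 1) = (pA, □, R) → 000□[pA]10100

The machine reaches the accept state pA and halts.

The machine executed 9 steps before halting.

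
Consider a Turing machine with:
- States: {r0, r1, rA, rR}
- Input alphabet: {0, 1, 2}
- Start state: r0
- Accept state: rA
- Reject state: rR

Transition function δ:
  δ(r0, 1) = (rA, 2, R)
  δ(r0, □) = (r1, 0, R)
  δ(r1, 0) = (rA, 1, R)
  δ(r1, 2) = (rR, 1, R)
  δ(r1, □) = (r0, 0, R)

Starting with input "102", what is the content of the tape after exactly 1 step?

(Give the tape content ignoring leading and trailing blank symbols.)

Execution trace:
Initial: [r0]102
Step 1: δ(r0, 1) = (rA, 2, R) → 2[rA]02

The machine reaches the accept state rA and halts.

After 1 step, the tape (ignoring leading/trailing blanks) is: 202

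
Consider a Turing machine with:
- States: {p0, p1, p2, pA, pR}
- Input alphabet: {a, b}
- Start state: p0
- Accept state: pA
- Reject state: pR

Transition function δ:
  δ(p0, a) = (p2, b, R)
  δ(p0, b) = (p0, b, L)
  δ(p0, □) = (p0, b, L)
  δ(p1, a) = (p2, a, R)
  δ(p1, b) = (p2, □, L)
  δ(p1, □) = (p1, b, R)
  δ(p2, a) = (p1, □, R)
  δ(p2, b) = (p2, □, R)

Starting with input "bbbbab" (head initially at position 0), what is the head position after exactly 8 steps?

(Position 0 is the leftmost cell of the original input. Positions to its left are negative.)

Execution trace (head position shown):
Step 0: [p0]bbbbab  (head at position 0)
Step 1: move left → [p0]□bbbbab  (head at position -1)
Step 2: move left → [p0]□bbbbbab  (head at position -2)
Step 3: move left → [p0]□bbbbbbab  (head at position -3)
Step 4: move left → [p0]□bbbbbbbab  (head at position -4)
Step 5: move left → [p0]□bbbbbbbbab  (head at position -5)
Step 6: move left → [p0]□bbbbbbbbbab  (head at position -6)
Step 7: move left → [p0]□bbbbbbbbbbab  (head at position -7)
Step 8: move left → [p0]□bbbbbbbbbbbab  (head at position -8)

After 8 steps, the head is at position -8.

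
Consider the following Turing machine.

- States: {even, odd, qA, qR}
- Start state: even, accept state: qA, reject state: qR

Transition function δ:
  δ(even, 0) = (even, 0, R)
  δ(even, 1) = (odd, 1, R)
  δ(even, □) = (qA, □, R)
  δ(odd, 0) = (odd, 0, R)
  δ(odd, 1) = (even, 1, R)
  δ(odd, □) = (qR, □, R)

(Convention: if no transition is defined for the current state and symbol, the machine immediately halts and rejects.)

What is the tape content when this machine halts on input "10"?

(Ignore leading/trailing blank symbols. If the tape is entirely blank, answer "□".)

Execution trace:
Initial: [even]10
Step 1: δ(even, 1) = (odd, 1, R) → 1[odd]0
Step 2: δ(odd, 0) = (odd, 0, R) → 10[odd]□
Step 3: δ(odd, □) = (qR, □, R) → 10□[qR]□

The machine reaches the reject state qR and halts.

Final tape (ignoring leading/trailing blanks): 10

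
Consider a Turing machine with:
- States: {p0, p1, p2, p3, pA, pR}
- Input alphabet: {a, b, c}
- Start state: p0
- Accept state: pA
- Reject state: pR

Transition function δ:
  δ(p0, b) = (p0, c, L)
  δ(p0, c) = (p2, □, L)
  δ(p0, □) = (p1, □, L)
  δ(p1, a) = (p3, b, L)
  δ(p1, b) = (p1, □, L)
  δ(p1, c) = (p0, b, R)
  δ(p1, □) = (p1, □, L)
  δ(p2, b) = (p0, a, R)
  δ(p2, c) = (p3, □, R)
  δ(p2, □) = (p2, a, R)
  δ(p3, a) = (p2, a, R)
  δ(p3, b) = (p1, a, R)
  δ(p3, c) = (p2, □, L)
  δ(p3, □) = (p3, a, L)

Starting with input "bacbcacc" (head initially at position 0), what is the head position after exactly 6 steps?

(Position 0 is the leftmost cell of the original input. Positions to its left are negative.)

Execution trace (head position shown):
Step 0: [p0]bacbcacc  (head at position 0)
Step 1: move left → [p0]□cacbcacc  (head at position -1)
Step 2: move left → [p1]□□cacbcacc  (head at position -2)
Step 3: move left → [p1]□□□cacbcacc  (head at position -3)
Step 4: move left → [p1]□□□□cacbcacc  (head at position -4)
Step 5: move left → [p1]□□□□□cacbcacc  (head at position -5)
Step 6: move left → [p1]□□□□□□cacbcacc  (head at position -6)

After 6 steps, the head is at position -6.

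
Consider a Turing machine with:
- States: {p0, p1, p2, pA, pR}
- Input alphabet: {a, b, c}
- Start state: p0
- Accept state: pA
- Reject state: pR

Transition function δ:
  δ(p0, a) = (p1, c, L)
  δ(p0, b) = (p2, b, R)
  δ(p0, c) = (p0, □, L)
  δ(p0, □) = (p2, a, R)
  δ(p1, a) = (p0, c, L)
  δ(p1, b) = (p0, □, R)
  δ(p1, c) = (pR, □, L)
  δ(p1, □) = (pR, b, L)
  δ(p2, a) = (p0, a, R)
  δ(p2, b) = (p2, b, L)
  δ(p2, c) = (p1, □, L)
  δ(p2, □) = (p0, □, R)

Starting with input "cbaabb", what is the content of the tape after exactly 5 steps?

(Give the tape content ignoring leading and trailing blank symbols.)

Execution trace:
Initial: [p0]cbaabb
Step 1: δ(p0, c) = (p0, □, L) → [p0]□□baabb
Step 2: δ(p0, □) = (p2, a, R) → a[p2]□baabb
Step 3: δ(p2, □) = (p0, □, R) → a□[p0]baabb
Step 4: δ(p0, b) = (p2, b, R) → a□b[p2]aabb
Step 5: δ(p2, a) = (p0, a, R) → a□ba[p0]abb

After 5 steps, the tape (ignoring leading/trailing blanks) is: a□baabb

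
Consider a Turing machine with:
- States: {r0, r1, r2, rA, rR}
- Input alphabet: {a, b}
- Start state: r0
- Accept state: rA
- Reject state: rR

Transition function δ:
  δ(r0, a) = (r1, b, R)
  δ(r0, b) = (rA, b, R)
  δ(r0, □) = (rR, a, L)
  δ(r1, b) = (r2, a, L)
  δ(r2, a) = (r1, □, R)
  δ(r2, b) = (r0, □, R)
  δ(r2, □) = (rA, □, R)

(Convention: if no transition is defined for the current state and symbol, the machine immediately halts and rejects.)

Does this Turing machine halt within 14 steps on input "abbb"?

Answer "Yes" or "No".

Execution trace:
Initial: [r0]abbb
Step 1: δ(r0, a) = (r1, b, R) → b[r1]bbb
Step 2: δ(r1, b) = (r2, a, L) → [r2]babb
Step 3: δ(r2, b) = (r0, □, R) → □[r0]abb
Step 4: δ(r0, a) = (r1, b, R) → □b[r1]bb
Step 5: δ(r1, b) = (r2, a, L) → □[r2]bab
Step 6: δ(r2, b) = (r0, □, R) → □□[r0]ab
Step 7: δ(r0, a) = (r1, b, R) → □□b[r1]b
Step 8: δ(r1, b) = (r2, a, L) → □□[r2]ba
Step 9: δ(r2, b) = (r0, □, R) → □□□[r0]a
Step 10: δ(r0, a) = (r1, b, R) → □□□b[r1]□

No transition is defined for δ(r1, □). By convention the machine halts and rejects.
The machine halted after 10 steps (within the 14-step bound).

Answer: Yes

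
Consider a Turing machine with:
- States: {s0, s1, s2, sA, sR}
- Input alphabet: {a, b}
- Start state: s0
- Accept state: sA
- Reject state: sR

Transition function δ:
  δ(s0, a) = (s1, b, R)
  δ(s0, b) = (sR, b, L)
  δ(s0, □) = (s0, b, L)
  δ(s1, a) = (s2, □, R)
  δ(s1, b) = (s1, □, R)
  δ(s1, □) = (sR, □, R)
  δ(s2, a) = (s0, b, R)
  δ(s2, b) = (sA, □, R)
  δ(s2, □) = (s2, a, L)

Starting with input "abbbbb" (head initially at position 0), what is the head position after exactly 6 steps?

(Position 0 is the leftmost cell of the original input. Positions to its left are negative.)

Execution trace (head position shown):
Step 0: [s0]abbbbb  (head at position 0)
Step 1: move right → b[s1]bbbbb  (head at position 1)
Step 2: move right → b□[s1]bbbb  (head at position 2)
Step 3: move right → b□□[s1]bbb  (head at position 3)
Step 4: move right → b□□□[s1]bb  (head at position 4)
Step 5: move right → b□□□□[s1]b  (head at position 5)
Step 6: move right → b□□□□□[s1]□  (head at position 6)

After 6 steps, the head is at position 6.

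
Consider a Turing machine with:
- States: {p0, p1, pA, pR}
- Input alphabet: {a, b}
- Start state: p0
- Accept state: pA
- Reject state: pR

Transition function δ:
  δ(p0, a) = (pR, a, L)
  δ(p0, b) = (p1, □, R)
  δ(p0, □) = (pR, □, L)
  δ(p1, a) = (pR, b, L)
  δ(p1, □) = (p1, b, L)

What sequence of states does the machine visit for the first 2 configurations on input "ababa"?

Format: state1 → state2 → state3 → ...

Execution trace:
Initial: [p0]ababa
Step 1: δ(p0, a) = (pR, a, L) → [pR]□ababa

The machine reaches the reject state pR and halts.

State sequence: p0 → pR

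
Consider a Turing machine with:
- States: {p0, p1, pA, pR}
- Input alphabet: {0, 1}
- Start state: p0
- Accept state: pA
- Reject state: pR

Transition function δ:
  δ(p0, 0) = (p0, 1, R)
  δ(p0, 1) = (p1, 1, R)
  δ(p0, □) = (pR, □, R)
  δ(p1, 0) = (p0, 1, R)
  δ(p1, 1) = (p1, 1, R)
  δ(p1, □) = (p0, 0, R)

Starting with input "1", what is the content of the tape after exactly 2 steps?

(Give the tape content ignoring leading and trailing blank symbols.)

Execution trace:
Initial: [p0]1
Step 1: δ(p0, 1) = (p1, 1, R) → 1[p1]□
Step 2: δ(p1, □) = (p0, 0, R) → 10[p0]□

After 2 steps, the tape (ignoring leading/trailing blanks) is: 10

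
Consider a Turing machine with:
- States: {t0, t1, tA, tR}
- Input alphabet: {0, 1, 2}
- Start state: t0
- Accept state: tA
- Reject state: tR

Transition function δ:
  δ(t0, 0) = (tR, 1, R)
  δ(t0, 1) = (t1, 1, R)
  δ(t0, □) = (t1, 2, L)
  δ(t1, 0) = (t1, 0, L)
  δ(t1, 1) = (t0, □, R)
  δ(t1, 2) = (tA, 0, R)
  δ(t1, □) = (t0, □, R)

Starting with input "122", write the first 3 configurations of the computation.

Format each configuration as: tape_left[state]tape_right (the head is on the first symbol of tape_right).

Transitions applied:
Step 1: δ(t0, 1) = (t1, 1, R)
Step 2: δ(t1, 2) = (tA, 0, R)

The first 3 configurations are:
[t0]122 ⊢ 1[t1]22 ⊢ 10[tA]2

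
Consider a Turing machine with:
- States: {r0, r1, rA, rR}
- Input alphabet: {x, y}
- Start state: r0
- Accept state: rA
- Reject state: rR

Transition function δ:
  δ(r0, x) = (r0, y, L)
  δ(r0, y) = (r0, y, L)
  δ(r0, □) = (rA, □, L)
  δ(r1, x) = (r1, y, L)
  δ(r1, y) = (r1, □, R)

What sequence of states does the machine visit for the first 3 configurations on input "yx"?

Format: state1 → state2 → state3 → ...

Execution trace:
Initial: [r0]yx
Step 1: δ(r0, y) = (r0, y, L) → [r0]□yx
Step 2: δ(r0, □) = (rA, □, L) → [rA]□□yx

The machine reaches the accept state rA and halts.

State sequence: r0 → r0 → rA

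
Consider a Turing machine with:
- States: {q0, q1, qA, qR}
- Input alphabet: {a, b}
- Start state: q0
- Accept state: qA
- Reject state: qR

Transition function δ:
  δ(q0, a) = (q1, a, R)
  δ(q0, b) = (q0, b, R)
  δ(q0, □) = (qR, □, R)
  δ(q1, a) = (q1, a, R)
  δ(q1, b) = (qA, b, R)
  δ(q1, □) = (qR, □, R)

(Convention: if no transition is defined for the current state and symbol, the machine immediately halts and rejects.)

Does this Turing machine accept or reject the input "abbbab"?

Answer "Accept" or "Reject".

Execution trace:
Initial: [q0]abbbab
Step 1: δ(q0, a) = (q1, a, R) → a[q1]bbbab
Step 2: δ(q1, b) = (qA, b, R) → ab[qA]bbab

The machine reaches the accept state qA and halts.

Answer: Accept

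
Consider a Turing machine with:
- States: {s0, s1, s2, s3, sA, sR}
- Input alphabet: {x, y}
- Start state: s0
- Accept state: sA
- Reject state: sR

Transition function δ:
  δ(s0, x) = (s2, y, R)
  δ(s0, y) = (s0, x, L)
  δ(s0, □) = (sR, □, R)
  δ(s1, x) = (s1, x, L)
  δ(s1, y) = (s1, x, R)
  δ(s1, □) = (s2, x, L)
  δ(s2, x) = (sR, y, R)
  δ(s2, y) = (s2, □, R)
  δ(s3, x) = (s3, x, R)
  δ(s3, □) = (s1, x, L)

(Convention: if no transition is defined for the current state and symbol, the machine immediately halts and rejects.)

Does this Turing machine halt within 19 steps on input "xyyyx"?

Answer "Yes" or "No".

Execution trace:
Initial: [s0]xyyyx
Step 1: δ(s0, x) = (s2, y, R) → y[s2]yyyx
Step 2: δ(s2, y) = (s2, □, R) → y□[s2]yyx
Step 3: δ(s2, y) = (s2, □, R) → y□□[s2]yx
Step 4: δ(s2, y) = (s2, □, R) → y□□□[s2]x
Step 5: δ(s2, x) = (sR, y, R) → y□□□y[sR]□

The machine reaches the reject state sR and halts.
The machine halted after 5 steps (within the 19-step bound).

Answer: Yes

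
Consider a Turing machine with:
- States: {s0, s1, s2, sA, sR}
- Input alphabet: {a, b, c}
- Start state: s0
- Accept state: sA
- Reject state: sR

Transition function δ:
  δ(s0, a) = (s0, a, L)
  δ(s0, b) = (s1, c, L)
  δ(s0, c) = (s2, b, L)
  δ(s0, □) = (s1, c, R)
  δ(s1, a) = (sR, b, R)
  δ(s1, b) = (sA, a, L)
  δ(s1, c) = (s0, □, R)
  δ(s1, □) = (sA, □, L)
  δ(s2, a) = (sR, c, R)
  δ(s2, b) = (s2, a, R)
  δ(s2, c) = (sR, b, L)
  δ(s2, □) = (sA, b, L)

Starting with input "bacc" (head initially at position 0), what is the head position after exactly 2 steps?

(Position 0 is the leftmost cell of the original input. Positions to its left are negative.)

Execution trace (head position shown):
Step 0: [s0]bacc  (head at position 0)
Step 1: move left → [s1]□cacc  (head at position -1)
Step 2: move left → [sA]□□cacc  (head at position -2)

After 2 steps, the head is at position -2.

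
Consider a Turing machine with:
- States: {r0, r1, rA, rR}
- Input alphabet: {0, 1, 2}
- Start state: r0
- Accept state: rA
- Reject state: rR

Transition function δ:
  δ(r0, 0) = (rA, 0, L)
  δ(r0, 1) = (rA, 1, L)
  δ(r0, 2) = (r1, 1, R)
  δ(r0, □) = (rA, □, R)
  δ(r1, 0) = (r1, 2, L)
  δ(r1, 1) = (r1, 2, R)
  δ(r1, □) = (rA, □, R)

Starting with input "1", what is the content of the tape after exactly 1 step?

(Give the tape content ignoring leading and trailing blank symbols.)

Execution trace:
Initial: [r0]1
Step 1: δ(r0, 1) = (rA, 1, L) → [rA]□1

The machine reaches the accept state rA and halts.

After 1 step, the tape (ignoring leading/trailing blanks) is: 1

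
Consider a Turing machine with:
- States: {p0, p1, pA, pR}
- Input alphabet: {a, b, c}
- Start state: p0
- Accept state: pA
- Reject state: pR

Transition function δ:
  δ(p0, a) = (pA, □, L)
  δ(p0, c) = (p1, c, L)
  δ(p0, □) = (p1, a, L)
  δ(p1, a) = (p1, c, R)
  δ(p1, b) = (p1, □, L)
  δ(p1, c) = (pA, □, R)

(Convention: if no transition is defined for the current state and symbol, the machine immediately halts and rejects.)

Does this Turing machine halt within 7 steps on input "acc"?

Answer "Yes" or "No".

Execution trace:
Initial: [p0]acc
Step 1: δ(p0, a) = (pA, □, L) → [pA]□□cc

The machine reaches the accept state pA and halts.
The machine halted after 1 step (within the 7-step bound).

Answer: Yes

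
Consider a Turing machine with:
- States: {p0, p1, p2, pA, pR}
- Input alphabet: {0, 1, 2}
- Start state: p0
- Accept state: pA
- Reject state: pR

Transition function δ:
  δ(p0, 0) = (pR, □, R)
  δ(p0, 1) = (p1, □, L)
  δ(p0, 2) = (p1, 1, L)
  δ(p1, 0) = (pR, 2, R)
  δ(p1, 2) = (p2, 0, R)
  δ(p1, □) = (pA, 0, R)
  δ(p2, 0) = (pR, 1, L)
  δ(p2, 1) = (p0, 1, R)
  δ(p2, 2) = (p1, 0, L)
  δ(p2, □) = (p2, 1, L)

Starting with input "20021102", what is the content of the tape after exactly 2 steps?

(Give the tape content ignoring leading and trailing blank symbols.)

Execution trace:
Initial: [p0]20021102
Step 1: δ(p0, 2) = (p1, 1, L) → [p1]□10021102
Step 2: δ(p1, □) = (pA, 0, R) → 0[pA]10021102

The machine reaches the accept state pA and halts.

After 2 steps, the tape (ignoring leading/trailing blanks) is: 010021102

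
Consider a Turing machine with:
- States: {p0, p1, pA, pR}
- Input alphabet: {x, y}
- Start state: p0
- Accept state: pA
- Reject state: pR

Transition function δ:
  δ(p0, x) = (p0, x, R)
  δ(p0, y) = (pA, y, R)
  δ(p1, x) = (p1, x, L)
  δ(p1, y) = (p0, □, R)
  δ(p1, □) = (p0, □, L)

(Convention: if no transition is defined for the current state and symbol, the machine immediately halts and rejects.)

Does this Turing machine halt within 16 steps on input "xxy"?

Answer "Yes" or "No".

Execution trace:
Initial: [p0]xxy
Step 1: δ(p0, x) = (p0, x, R) → x[p0]xy
Step 2: δ(p0, x) = (p0, x, R) → xx[p0]y
Step 3: δ(p0, y) = (pA, y, R) → xxy[pA]□

The machine reaches the accept state pA and halts.
The machine halted after 3 steps (within the 16-step bound).

Answer: Yes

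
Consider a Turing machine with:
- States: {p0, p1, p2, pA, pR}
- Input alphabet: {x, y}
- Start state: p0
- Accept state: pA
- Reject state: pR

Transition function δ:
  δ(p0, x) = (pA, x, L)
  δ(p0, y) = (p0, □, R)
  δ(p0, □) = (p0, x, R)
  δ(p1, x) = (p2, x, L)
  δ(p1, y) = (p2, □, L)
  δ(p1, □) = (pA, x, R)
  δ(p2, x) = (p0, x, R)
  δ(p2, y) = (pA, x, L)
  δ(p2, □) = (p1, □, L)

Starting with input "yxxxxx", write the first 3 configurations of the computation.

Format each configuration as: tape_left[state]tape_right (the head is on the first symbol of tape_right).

Transitions applied:
Step 1: δ(p0, y) = (p0, □, R)
Step 2: δ(p0, x) = (pA, x, L)

The first 3 configurations are:
[p0]yxxxxx ⊢ □[p0]xxxxx ⊢ [pA]□xxxxx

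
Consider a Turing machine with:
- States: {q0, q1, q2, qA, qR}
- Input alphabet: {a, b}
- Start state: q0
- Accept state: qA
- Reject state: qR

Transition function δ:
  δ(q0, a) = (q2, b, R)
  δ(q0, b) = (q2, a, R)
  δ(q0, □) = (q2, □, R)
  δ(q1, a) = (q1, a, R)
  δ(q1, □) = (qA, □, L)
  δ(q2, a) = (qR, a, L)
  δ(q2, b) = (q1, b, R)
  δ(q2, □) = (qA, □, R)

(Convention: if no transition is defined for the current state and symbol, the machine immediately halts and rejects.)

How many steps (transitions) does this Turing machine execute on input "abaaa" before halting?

Execution trace:
Initial: [q0]abaaa
Step 1: δ(q0, a) = (q2, b, R) → b[q2]baaa
Step 2: δ(q2, b) = (q1, b, R) → bb[q1]aaa
Step 3: δ(q1, a) = (q1, a, R) → bba[q1]aa
Step 4: δ(q1, a) = (q1, a, R) → bbaa[q1]a
Step 5: δ(q1, a) = (q1, a, R) → bbaaa[q1]□
Step 6: δ(q1, □) = (qA, □, L) → bbaa[qA]a□

The machine reaches the accept state qA and halts.

The machine executed 6 steps before halting.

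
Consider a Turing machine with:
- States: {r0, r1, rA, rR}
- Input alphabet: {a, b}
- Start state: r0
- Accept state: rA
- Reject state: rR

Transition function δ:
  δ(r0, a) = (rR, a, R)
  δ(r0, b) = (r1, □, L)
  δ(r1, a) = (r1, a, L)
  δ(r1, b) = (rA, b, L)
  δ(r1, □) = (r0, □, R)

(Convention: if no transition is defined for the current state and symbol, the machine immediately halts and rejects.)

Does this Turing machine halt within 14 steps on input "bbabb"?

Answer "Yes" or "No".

Execution trace:
Initial: [r0]bbabb
Step 1: δ(r0, b) = (r1, □, L) → [r1]□□babb
Step 2: δ(r1, □) = (r0, □, R) → □[r0]□babb

No transition is defined for δ(r0, □). By convention the machine halts and rejects.
The machine halted after 2 steps (within the 14-step bound).

Answer: Yes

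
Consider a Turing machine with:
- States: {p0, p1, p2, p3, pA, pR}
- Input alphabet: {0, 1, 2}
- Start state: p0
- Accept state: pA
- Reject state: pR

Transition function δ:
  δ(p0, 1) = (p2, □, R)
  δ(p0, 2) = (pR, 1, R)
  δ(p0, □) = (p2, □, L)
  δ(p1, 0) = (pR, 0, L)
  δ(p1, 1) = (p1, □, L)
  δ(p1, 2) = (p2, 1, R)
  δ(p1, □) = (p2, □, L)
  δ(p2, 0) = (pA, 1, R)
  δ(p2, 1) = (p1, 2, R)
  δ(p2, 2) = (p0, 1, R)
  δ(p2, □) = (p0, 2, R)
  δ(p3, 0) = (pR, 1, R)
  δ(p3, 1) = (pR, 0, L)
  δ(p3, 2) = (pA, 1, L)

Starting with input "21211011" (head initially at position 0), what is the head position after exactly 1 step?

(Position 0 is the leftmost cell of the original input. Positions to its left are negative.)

Execution trace (head position shown):
Step 0: [p0]21211011  (head at position 0)
Step 1: move right → 1[pR]1211011  (head at position 1)

After 1 step, the head is at position 1.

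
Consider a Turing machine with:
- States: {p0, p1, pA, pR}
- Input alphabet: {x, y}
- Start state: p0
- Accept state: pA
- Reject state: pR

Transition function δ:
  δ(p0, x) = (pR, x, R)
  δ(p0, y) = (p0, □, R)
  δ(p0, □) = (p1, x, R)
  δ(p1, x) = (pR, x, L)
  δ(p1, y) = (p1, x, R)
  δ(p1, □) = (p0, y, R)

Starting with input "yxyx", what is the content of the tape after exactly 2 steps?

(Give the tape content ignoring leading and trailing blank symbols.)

Execution trace:
Initial: [p0]yxyx
Step 1: δ(p0, y) = (p0, □, R) → □[p0]xyx
Step 2: δ(p0, x) = (pR, x, R) → □x[pR]yx

The machine reaches the reject state pR and halts.

After 2 steps, the tape (ignoring leading/trailing blanks) is: xyx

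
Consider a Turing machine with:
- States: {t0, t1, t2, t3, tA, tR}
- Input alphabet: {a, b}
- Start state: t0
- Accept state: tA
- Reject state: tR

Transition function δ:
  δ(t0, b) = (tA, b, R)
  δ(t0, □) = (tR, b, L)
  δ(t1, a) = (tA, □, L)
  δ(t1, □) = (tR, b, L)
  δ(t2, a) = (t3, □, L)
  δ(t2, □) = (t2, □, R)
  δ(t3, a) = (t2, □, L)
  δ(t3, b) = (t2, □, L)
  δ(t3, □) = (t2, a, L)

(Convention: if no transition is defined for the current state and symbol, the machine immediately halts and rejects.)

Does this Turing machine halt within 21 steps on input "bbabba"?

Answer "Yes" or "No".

Execution trace:
Initial: [t0]bbabba
Step 1: δ(t0, b) = (tA, b, R) → b[tA]babba

The machine reaches the accept state tA and halts.
The machine halted after 1 step (within the 21-step bound).

Answer: Yes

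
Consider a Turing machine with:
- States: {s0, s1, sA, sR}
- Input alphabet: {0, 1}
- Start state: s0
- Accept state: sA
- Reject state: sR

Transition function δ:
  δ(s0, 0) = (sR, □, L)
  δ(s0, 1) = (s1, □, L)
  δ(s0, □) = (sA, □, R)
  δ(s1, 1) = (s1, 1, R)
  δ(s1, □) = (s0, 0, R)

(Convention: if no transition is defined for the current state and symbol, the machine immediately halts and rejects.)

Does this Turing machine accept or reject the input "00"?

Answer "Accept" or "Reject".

Execution trace:
Initial: [s0]00
Step 1: δ(s0, 0) = (sR, □, L) → [sR]□□0

The machine reaches the reject state sR and halts.

Answer: Reject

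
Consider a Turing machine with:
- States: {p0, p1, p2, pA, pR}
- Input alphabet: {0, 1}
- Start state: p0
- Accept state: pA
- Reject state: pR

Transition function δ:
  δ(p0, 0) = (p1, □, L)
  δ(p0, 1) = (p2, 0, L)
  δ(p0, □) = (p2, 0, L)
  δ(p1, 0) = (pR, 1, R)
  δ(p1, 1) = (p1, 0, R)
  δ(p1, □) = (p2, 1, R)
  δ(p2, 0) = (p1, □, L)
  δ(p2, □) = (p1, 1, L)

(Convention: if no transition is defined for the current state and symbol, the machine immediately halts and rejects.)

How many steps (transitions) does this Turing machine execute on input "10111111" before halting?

Execution trace:
Initial: [p0]10111111
Step 1: δ(p0, 1) = (p2, 0, L) → [p2]□00111111
Step 2: δ(p2, □) = (p1, 1, L) → [p1]□100111111
Step 3: δ(p1, □) = (p2, 1, R) → 1[p2]100111111

No transition is defined for δ(p2, 1). By convention the machine halts and rejects.

The machine executed 3 steps before halting.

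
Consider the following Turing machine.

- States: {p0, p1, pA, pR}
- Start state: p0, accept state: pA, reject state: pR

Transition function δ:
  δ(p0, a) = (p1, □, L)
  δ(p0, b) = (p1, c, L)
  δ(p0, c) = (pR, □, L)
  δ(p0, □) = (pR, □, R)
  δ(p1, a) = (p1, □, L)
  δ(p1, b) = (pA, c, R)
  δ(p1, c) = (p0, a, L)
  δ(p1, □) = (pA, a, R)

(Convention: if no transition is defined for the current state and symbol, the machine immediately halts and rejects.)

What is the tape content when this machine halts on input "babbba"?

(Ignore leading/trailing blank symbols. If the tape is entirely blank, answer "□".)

Execution trace:
Initial: [p0]babbba
Step 1: δ(p0, b) = (p1, c, L) → [p1]□cabbba
Step 2: δ(p1, □) = (pA, a, R) → a[pA]cabbba

The machine reaches the accept state pA and halts.

Final tape (ignoring leading/trailing blanks): acabbba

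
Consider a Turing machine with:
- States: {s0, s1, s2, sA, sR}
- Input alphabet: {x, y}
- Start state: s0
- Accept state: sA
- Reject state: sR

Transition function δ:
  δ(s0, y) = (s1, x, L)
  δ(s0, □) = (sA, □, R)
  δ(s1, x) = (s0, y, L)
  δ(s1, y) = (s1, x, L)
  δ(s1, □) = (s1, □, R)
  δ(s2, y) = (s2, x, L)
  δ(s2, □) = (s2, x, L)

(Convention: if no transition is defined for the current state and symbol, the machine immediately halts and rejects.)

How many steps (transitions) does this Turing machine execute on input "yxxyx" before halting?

Execution trace:
Initial: [s0]yxxyx
Step 1: δ(s0, y) = (s1, x, L) → [s1]□xxxyx
Step 2: δ(s1, □) = (s1, □, R) → □[s1]xxxyx
Step 3: δ(s1, x) = (s0, y, L) → [s0]□yxxyx
Step 4: δ(s0, □) = (sA, □, R) → □[sA]yxxyx

The machine reaches the accept state sA and halts.

The machine executed 4 steps before halting.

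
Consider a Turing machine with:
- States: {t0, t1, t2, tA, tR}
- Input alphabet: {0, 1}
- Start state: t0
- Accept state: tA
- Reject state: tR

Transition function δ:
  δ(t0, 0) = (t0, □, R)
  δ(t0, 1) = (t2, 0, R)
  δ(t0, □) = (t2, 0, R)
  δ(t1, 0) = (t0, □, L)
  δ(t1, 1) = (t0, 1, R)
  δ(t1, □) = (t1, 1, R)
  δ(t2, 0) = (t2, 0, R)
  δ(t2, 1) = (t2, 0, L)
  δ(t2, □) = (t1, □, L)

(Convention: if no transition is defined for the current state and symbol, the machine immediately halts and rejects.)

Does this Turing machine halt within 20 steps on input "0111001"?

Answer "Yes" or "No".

Execution trace:
Initial: [t0]0111001
Step 1: δ(t0, 0) = (t0, □, R) → □[t0]111001
Step 2: δ(t0, 1) = (t2, 0, R) → □0[t2]11001
Step 3: δ(t2, 1) = (t2, 0, L) → □[t2]001001
Step 4: δ(t2, 0) = (t2, 0, R) → □0[t2]01001
Step 5: δ(t2, 0) = (t2, 0, R) → □00[t2]1001
Step 6: δ(t2, 1) = (t2, 0, L) → □0[t2]00001
Step 7: δ(t2, 0) = (t2, 0, R) → □00[t2]0001
Step 8: δ(t2, 0) = (t2, 0, R) → □000[t2]001
Step 9: δ(t2, 0) = (t2, 0, R) → □0000[t2]01
Step 10: δ(t2, 0) = (t2, 0, R) → □00000[t2]1
Step 11: δ(t2, 1) = (t2, 0, L) → □0000[t2]00
Step 12: δ(t2, 0) = (t2, 0, R) → □00000[t2]0
Step 13: δ(t2, 0) = (t2, 0, R) → □000000[t2]□
Step 14: δ(t2, □) = (t1, □, L) → □00000[t1]0□
Step 15: δ(t1, 0) = (t0, □, L) → □0000[t0]0□□
Step 16: δ(t0, 0) = (t0, □, R) → □0000□[t0]□□
Step 17: δ(t0, □) = (t2, 0, R) → □0000□0[t2]□
Step 18: δ(t2, □) = (t1, □, L) → □0000□[t1]0□
Step 19: δ(t1, 0) = (t0, □, L) → □0000[t0]□□□
Step 20: δ(t0, □) = (t2, 0, R) → □00000[t2]□□

The machine has not reached a halting state after 20 steps.
The machine did not halt within the 20-step bound.

Answer: No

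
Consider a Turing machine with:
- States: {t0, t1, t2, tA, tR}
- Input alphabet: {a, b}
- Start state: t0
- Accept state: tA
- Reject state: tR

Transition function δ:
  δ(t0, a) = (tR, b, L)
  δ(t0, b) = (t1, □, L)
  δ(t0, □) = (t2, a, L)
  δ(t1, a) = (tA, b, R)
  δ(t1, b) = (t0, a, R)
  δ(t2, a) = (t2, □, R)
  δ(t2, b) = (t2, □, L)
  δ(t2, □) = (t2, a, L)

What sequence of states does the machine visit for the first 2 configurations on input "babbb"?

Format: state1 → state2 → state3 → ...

Execution trace:
Initial: [t0]babbb
Step 1: δ(t0, b) = (t1, □, L) → [t1]□□abbb

No transition is defined for δ(t1, □). By convention the machine halts and rejects.

State sequence: t0 → t1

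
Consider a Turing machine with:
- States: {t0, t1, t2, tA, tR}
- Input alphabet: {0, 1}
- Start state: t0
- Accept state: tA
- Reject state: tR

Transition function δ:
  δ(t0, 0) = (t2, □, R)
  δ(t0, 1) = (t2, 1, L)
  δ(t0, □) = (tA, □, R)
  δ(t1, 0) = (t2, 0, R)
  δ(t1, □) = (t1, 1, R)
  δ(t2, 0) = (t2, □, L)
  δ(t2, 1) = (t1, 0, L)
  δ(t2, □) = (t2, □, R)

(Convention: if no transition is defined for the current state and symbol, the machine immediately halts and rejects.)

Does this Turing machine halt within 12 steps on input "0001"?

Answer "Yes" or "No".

Execution trace:
Initial: [t0]0001
Step 1: δ(t0, 0) = (t2, □, R) → □[t2]001
Step 2: δ(t2, 0) = (t2, □, L) → [t2]□□01
Step 3: δ(t2, □) = (t2, □, R) → □[t2]□01
Step 4: δ(t2, □) = (t2, □, R) → □□[t2]01
Step 5: δ(t2, 0) = (t2, □, L) → □[t2]□□1
Step 6: δ(t2, □) = (t2, □, R) → □□[t2]□1
Step 7: δ(t2, □) = (t2, □, R) → □□□[t2]1
Step 8: δ(t2, 1) = (t1, 0, L) → □□[t1]□0
Step 9: δ(t1, □) = (t1, 1, R) → □□1[t1]0
Step 10: δ(t1, 0) = (t2, 0, R) → □□10[t2]□
Step 11: δ(t2, □) = (t2, □, R) → □□10□[t2]□
Step 12: δ(t2, □) = (t2, □, R) → □□10□□[t2]□

The machine has not reached a halting state after 12 steps.
The machine did not halt within the 12-step bound.

Answer: No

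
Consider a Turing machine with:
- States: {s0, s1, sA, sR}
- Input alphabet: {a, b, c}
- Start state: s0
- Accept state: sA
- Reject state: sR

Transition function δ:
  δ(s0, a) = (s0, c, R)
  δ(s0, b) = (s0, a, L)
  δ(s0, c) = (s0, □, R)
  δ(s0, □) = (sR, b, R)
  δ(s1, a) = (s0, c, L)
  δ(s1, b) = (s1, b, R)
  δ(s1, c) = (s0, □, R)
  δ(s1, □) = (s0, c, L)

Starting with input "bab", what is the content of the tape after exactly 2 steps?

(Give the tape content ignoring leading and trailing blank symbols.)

Execution trace:
Initial: [s0]bab
Step 1: δ(s0, b) = (s0, a, L) → [s0]□aab
Step 2: δ(s0, □) = (sR, b, R) → b[sR]aab

The machine reaches the reject state sR and halts.

After 2 steps, the tape (ignoring leading/trailing blanks) is: baab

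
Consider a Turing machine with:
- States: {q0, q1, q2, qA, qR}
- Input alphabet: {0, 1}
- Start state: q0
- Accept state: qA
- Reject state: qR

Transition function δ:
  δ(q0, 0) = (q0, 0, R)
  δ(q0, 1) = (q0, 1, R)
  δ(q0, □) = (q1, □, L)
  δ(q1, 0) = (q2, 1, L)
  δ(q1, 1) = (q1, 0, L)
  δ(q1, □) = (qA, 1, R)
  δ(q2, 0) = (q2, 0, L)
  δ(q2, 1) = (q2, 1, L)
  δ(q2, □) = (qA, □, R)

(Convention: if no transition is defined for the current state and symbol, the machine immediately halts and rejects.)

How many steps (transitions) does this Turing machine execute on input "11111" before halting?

Execution trace:
Initial: [q0]11111
Step 1: δ(q0, 1) = (q0, 1, R) → 1[q0]1111
Step 2: δ(q0, 1) = (q0, 1, R) → 11[q0]111
Step 3: δ(q0, 1) = (q0, 1, R) → 111[q0]11
Step 4: δ(q0, 1) = (q0, 1, R) → 1111[q0]1
Step 5: δ(q0, 1) = (q0, 1, R) → 11111[q0]□
Step 6: δ(q0, □) = (q1, □, L) → 1111[q1]1□
Step 7: δ(q1, 1) = (q1, 0, L) → 111[q1]10□
Step 8: δ(q1, 1) = (q1, 0, L) → 11[q1]100□
Step 9: δ(q1, 1) = (q1, 0, L) → 1[q1]1000□
Step 10: δ(q1, 1) = (q1, 0, L) → [q1]10000□
Step 11: δ(q1, 1) = (q1, 0, L) → [q1]□00000□
Step 12: δ(q1, □) = (qA, 1, R) → 1[qA]00000□

The machine reaches the accept state qA and halts.

The machine executed 12 steps before halting.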